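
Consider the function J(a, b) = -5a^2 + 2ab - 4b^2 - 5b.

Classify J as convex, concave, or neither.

concave

J is quadratic, so its Hessian is the constant matrix H = [[-10, 2], [2, -8]].
det(H) = 76, tr(H) = -18.
det(H) > 0 and tr(H) < 0, so H is negative definite everywhere: concave.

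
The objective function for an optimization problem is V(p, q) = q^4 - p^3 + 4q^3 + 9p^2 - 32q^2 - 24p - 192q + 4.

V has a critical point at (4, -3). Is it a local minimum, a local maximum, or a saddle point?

The mixed partial ∂²V/∂p∂q is 0, so the Hessian at any point is diag(V_pp, V_qq) = diag(6(-p + 3), 4(3q^2 + 6q - 16)).
At (4, -3): H = diag(-6, -28).
Both eigenvalues are negative, so H is negative definite: a local maximum.

local maximum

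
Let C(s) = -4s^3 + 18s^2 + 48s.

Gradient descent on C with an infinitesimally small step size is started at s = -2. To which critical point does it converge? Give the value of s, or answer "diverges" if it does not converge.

-1

C'(s) = -12(s - 4)(s + 1), so C'(-2) = -72.
Gradient descent moves in the -C' direction, i.e. s is increasing.
The nearest critical point in that direction is s = -1, where C'' = 60 > 0 (a local minimum). The iterate converges there.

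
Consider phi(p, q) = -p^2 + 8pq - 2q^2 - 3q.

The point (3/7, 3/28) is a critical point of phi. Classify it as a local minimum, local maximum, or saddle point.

saddle point

The Hessian of phi is constant: H = [[-2, 8], [8, -4]].
det(H) = (-2)·(-4) − 8² = -56.
Since det(H) < 0, H is indefinite and the critical point is a saddle point.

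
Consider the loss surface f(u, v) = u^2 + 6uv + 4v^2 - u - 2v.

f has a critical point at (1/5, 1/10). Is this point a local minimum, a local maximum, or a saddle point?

saddle point

The Hessian of f is constant: H = [[2, 6], [6, 8]].
det(H) = 2·8 − 6² = -20.
Since det(H) < 0, H is indefinite and the critical point is a saddle point.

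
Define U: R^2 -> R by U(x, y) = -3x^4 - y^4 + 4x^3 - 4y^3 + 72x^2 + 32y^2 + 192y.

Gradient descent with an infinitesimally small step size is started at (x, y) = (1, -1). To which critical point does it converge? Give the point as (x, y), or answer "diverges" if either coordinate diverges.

(0, -3)

U is separable, so gradient descent decouples: x follows -∂U/∂x, y follows -∂U/∂y.
∂U/∂x = -12x(x - 4)(x + 3); at x=1 this is 144, so x decreases.
∂U/∂y = -4(y - 4)(y + 3)(y + 4); at y=-1 this is 120, so y decreases.
x converges to its nearest critical value 0 (a local min of the x-part); y converges to -3. The iterate converges to (0, -3).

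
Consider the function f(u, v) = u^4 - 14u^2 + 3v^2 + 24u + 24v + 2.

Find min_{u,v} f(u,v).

f(u,v) separates as P(u) + Q(v) + 2, so its minimum is min P + min Q + 2.
P'(u) = 4(u - 2)(u - 1)(u + 3) vanishes at u ∈ {-3, 1, 2}; Q'(v) = 6v + 24 vanishes at v ∈ {-4}.
Local minima of P (where P''>0): P(-3)=-117, P(2)=8. Local minima of Q: Q(-4)=-48.
So the global minimum of f is P(-3) + Q(-4) + 2 = -117 − 48 + 2 = -163, attained at (-3, -4).

-163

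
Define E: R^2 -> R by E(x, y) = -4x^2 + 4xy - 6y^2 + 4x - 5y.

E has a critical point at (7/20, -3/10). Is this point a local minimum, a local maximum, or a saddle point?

The Hessian of E is constant: H = [[-8, 4], [4, -12]].
det(H) = (-8)·(-12) − 4² = 80.
det(H) > 0 and tr(H) = -20 < 0, so H is negative definite and the point is a local maximum.

local maximum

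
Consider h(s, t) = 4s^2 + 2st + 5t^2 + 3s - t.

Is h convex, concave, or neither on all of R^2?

convex

h is quadratic, so its Hessian is the constant matrix H = [[8, 2], [2, 10]].
det(H) = 76, tr(H) = 18.
det(H) > 0 and tr(H) > 0, so H is positive definite everywhere: convex.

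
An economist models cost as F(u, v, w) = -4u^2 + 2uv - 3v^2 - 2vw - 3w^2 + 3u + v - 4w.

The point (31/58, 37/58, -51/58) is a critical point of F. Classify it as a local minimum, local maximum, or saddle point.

local maximum

The Hessian is constant: H = [[-8, 2, 0], [2, -6, -2], [0, -2, -6]].
Leading principal minors: Δ₁ = -8, Δ₂ = 44, Δ₃ = -232.
The minors alternate sign starting negative (−, +, −), so H is negative definite: a local maximum.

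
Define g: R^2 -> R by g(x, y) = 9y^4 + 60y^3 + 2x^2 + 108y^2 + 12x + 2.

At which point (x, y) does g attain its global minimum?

(-3, 0)

g(x,y) separates as P(x) + Q(y) + 2, so its minimum is min P + min Q + 2.
P'(x) = 4x + 12 vanishes at x ∈ {-3}; Q'(y) = 36y(y + 2)(y + 3) vanishes at y ∈ {-3, -2, 0}.
Local minima of P (where P''>0): P(-3)=-18. Local minima of Q: Q(-3)=81, Q(0)=0.
So the global minimum of g is P(-3) + Q(0) + 2 = -18 + 0 + 2 = -16, attained at (-3, 0).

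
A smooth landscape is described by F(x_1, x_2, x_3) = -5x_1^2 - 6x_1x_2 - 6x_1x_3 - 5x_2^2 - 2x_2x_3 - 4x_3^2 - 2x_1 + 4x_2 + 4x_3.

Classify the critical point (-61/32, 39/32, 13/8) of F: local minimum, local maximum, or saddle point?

The Hessian is constant: H = [[-10, -6, -6], [-6, -10, -2], [-6, -2, -8]].
Leading principal minors: Δ₁ = -10, Δ₂ = 64, Δ₃ = -256.
The minors alternate sign starting negative (−, +, −), so H is negative definite: a local maximum.

local maximum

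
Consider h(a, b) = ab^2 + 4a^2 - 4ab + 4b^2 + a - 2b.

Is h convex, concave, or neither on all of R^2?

The term ab^2 is cubic, so the Hessian is not constant.
∂²h/∂b² = 2a + 8, which takes both signs as a varies (negative for sufficiently negative a). A diagonal entry of the Hessian changing sign means the Hessian is neither positive- nor negative-semidefinite on all of R^2.

neither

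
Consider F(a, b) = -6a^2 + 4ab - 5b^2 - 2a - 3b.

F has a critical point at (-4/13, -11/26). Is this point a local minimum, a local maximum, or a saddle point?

local maximum

The Hessian of F is constant: H = [[-12, 4], [4, -10]].
det(H) = (-12)·(-10) − 4² = 104.
det(H) > 0 and tr(H) = -22 < 0, so H is negative definite and the point is a local maximum.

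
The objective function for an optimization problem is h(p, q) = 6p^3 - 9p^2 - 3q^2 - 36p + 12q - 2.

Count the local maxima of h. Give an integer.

1

h separates as a function of p plus a function of q, so ∇h=0 decouples.
∂h/∂p = 18(p - 2)(p + 1) = 0 at p ∈ {-1, 2}; ∂h/∂q = -6(q - 2) = 0 at q ∈ {2}.
The Hessian is diagonal: diag(h_pp, h_qq). Second derivatives: h_pp(-1)=-54, h_pp(2)=54; h_qq(2)=-6.
Local maxima occur where both diagonal entries negative: (-1, 2). Count: 1.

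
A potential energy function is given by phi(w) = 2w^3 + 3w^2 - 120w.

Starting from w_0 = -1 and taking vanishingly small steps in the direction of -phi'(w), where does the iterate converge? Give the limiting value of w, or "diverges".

4

phi'(w) = 6(w - 4)(w + 5), so phi'(-1) = -120.
Gradient descent moves in the -phi' direction, i.e. w is increasing.
The nearest critical point in that direction is w = 4, where phi'' = 54 > 0 (a local minimum). The iterate converges there.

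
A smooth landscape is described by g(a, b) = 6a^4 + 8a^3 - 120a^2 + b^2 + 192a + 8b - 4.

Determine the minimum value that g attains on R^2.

-1684

g(a,b) separates as P(a) + Q(b) − 4, so its minimum is min P + min Q − 4.
P'(a) = 24(a - 2)(a - 1)(a + 4) vanishes at a ∈ {-4, 1, 2}; Q'(b) = 2b + 8 vanishes at b ∈ {-4}.
Local minima of P (where P''>0): P(-4)=-1664, P(2)=64. Local minima of Q: Q(-4)=-16.
So the global minimum of g is P(-4) + Q(-4) − 4 = -1664 − 16 − 4 = -1684, attained at (-4, -4).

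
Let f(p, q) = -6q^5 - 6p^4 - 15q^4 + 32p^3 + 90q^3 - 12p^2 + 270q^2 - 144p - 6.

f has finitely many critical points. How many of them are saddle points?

6

f separates as a function of p plus a function of q, so ∇f=0 decouples.
∂f/∂p = -24(p - 3)(p - 2)(p + 1) = 0 at p ∈ {-1, 2, 3}; ∂f/∂q = -30q(q - 3)(q + 2)(q + 3) = 0 at q ∈ {-3, -2, 0, 3}.
The Hessian is diagonal: diag(f_pp, f_qq). Second derivatives: f_pp(-1)=-288, f_pp(2)=72, f_pp(3)=-96; f_qq(-3)=540, f_qq(-2)=-300, f_qq(0)=540, f_qq(3)=-2700.
Saddle points occur where the two diagonal entries have opposite signs: (-1, -3), (-1, 0), (2, -2), (2, 3), (3, -3), (3, 0). Count: 6.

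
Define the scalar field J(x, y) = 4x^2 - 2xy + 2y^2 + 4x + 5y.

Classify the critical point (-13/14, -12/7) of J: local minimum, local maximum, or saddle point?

The Hessian of J is constant: H = [[8, -2], [-2, 4]].
det(H) = 8·4 − (-2)² = 28.
det(H) > 0 and tr(H) = 12 > 0, so H is positive definite and the point is a local minimum.

local minimum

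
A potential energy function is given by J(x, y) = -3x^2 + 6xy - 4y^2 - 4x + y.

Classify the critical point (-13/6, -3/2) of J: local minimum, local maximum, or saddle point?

local maximum

The Hessian of J is constant: H = [[-6, 6], [6, -8]].
det(H) = (-6)·(-8) − 6² = 12.
det(H) > 0 and tr(H) = -14 < 0, so H is negative definite and the point is a local maximum.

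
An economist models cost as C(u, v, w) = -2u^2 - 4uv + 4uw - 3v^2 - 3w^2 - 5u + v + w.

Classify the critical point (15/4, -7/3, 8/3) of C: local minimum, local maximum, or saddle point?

The Hessian is constant: H = [[-4, -4, 4], [-4, -6, 0], [4, 0, -6]].
Leading principal minors: Δ₁ = -4, Δ₂ = 8, Δ₃ = 48.
The minors fit neither the all-positive nor the alternating-sign pattern, so H is indefinite: a saddle point.

saddle point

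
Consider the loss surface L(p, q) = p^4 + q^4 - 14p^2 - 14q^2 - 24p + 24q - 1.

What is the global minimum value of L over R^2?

-235

L(p,q) separates as A(p) + B(q) − 1, so its minimum is min A + min B − 1.
A'(p) = 4(p - 3)(p + 1)(p + 2) vanishes at p ∈ {-2, -1, 3}; B'(q) = 4(q - 2)(q - 1)(q + 3) vanishes at q ∈ {-3, 1, 2}.
Local minima of A (where A''>0): A(-2)=8, A(3)=-117. Local minima of B: B(-3)=-117, B(2)=8.
So the global minimum of L is A(3) + B(-3) − 1 = -117 − 117 − 1 = -235, attained at (3, -3).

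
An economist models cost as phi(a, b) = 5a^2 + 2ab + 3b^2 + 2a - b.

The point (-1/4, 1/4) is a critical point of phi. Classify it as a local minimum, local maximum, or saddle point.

local minimum

The Hessian of phi is constant: H = [[10, 2], [2, 6]].
det(H) = 10·6 − 2² = 56.
det(H) > 0 and tr(H) = 16 > 0, so H is positive definite and the point is a local minimum.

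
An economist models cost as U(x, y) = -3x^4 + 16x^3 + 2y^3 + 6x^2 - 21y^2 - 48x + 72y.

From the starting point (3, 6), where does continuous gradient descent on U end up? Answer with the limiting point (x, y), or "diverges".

U is separable, so gradient descent decouples: x follows -∂U/∂x, y follows -∂U/∂y.
∂U/∂x = -12(x - 4)(x - 1)(x + 1); at x=3 this is 96, so x decreases.
∂U/∂y = 6(y - 4)(y - 3); at y=6 this is 36, so y decreases.
x converges to its nearest critical value 1 (a local min of the x-part); y converges to 4. The iterate converges to (1, 4).

(1, 4)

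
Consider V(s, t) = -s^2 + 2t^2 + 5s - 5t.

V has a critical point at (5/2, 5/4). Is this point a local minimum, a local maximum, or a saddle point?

saddle point

The Hessian of V is constant: H = [[-2, 0], [0, 4]].
det(H) = (-2)·4 − 0² = -8.
Since det(H) < 0, H is indefinite and the critical point is a saddle point.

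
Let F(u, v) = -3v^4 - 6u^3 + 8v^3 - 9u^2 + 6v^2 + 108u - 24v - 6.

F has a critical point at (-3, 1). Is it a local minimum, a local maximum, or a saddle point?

local minimum

The mixed partial ∂²F/∂u∂v is 0, so the Hessian at any point is diag(F_uu, F_vv) = diag(-18(2u + 1), 12(-3v^2 + 4v + 1)).
At (-3, 1): H = diag(90, 24).
Both eigenvalues are positive, so H is positive definite: a local minimum.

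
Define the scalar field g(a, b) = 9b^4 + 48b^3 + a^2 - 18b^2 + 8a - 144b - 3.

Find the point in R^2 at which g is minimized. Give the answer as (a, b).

(-4, -4)

g(a,b) separates as P(a) + Q(b) − 3, so its minimum is min P + min Q − 3.
P'(a) = 2a + 8 vanishes at a ∈ {-4}; Q'(b) = 36(b - 1)(b + 1)(b + 4) vanishes at b ∈ {-4, -1, 1}.
Local minima of P (where P''>0): P(-4)=-16. Local minima of Q: Q(-4)=-480, Q(1)=-105.
So the global minimum of g is P(-4) + Q(-4) − 3 = -16 − 480 − 3 = -499, attained at (-4, -4).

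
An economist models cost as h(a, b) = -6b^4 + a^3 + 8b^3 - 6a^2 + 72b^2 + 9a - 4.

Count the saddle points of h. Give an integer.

h separates as a function of a plus a function of b, so ∇h=0 decouples.
∂h/∂a = 3(a - 3)(a - 1) = 0 at a ∈ {1, 3}; ∂h/∂b = -24b(b - 3)(b + 2) = 0 at b ∈ {-2, 0, 3}.
The Hessian is diagonal: diag(h_aa, h_bb). Second derivatives: h_aa(1)=-6, h_aa(3)=6; h_bb(-2)=-240, h_bb(0)=144, h_bb(3)=-360.
Saddle points occur where the two diagonal entries have opposite signs: (1, 0), (3, -2), (3, 3). Count: 3.

3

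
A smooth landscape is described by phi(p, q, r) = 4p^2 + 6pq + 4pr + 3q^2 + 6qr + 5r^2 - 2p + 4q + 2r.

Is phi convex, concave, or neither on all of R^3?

phi is quadratic, so its Hessian is the constant matrix H = [[8, 6, 4], [6, 6, 6], [4, 6, 10]].
Leading principal minors: 8, 12, 24.
All positive ⇒ H ≻ 0 ⇒ convex.

convex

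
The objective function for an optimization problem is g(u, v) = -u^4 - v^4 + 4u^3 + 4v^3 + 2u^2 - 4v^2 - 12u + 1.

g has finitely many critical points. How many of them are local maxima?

4

g separates as a function of u plus a function of v, so ∇g=0 decouples.
∂g/∂u = -4(u - 3)(u - 1)(u + 1) = 0 at u ∈ {-1, 1, 3}; ∂g/∂v = -4v(v - 2)(v - 1) = 0 at v ∈ {0, 1, 2}.
The Hessian is diagonal: diag(g_uu, g_vv). Second derivatives: g_uu(-1)=-32, g_uu(1)=16, g_uu(3)=-32; g_vv(0)=-8, g_vv(1)=4, g_vv(2)=-8.
Local maxima occur where both diagonal entries negative: (-1, 0), (-1, 2), (3, 0), (3, 2). Count: 4.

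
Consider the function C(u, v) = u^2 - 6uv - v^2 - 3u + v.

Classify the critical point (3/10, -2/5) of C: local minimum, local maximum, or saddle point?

saddle point

The Hessian of C is constant: H = [[2, -6], [-6, -2]].
det(H) = 2·(-2) − (-6)² = -40.
Since det(H) < 0, H is indefinite and the critical point is a saddle point.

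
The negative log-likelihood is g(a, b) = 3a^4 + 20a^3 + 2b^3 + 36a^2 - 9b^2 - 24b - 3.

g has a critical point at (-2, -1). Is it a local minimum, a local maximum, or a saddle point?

local maximum

The mixed partial ∂²g/∂a∂b is 0, so the Hessian at any point is diag(g_aa, g_bb) = diag(12(3a^2 + 10a + 6), 6(2b - 3)).
At (-2, -1): H = diag(-24, -30).
Both eigenvalues are negative, so H is negative definite: a local maximum.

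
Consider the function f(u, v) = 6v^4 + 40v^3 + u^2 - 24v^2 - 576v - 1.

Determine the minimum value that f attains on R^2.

f(u,v) separates as P(u) + Q(v) − 1, so its minimum is min P + min Q − 1.
P'(u) = 2u vanishes at u ∈ {0}; Q'(v) = 24(v - 2)(v + 3)(v + 4) vanishes at v ∈ {-4, -3, 2}.
Local minima of P (where P''>0): P(0)=0. Local minima of Q: Q(-4)=896, Q(2)=-832.
So the global minimum of f is P(0) + Q(2) − 1 = 0 − 832 − 1 = -833, attained at (0, 2).

-833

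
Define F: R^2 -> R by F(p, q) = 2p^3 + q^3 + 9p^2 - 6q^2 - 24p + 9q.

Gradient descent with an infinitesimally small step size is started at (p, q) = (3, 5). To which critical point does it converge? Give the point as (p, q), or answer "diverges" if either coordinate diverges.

(1, 3)

F is separable, so gradient descent decouples: p follows -∂F/∂p, q follows -∂F/∂q.
∂F/∂p = 6(p - 1)(p + 4); at p=3 this is 84, so p decreases.
∂F/∂q = 3(q - 3)(q - 1); at q=5 this is 24, so q decreases.
p converges to its nearest critical value 1 (a local min of the p-part); q converges to 3. The iterate converges to (1, 3).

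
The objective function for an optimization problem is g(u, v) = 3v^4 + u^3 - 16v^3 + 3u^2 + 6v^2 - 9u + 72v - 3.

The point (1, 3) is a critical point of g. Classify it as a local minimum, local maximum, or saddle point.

The mixed partial ∂²g/∂u∂v is 0, so the Hessian at any point is diag(g_uu, g_vv) = diag(6(u + 1), 12(3v^2 - 8v + 1)).
At (1, 3): H = diag(12, 48).
Both eigenvalues are positive, so H is positive definite: a local minimum.

local minimum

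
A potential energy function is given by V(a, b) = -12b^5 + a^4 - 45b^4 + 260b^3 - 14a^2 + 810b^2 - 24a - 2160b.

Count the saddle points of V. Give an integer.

6

V separates as a function of a plus a function of b, so ∇V=0 decouples.
∂V/∂a = 4(a - 3)(a + 1)(a + 2) = 0 at a ∈ {-2, -1, 3}; ∂V/∂b = -60(b - 3)(b - 1)(b + 3)(b + 4) = 0 at b ∈ {-4, -3, 1, 3}.
The Hessian is diagonal: diag(V_aa, V_bb). Second derivatives: V_aa(-2)=20, V_aa(-1)=-16, V_aa(3)=80; V_bb(-4)=2100, V_bb(-3)=-1440, V_bb(1)=2400, V_bb(3)=-5040.
Saddle points occur where the two diagonal entries have opposite signs: (-2, -3), (-2, 3), (-1, -4), (-1, 1), (3, -3), (3, 3). Count: 6.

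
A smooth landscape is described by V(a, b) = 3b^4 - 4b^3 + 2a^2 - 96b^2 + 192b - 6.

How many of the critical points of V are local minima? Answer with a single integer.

2

V separates as a function of a plus a function of b, so ∇V=0 decouples.
∂V/∂a = 4a = 0 at a ∈ {0}; ∂V/∂b = 12(b - 4)(b - 1)(b + 4) = 0 at b ∈ {-4, 1, 4}.
The Hessian is diagonal: diag(V_aa, V_bb). Second derivatives: V_aa(0)=4; V_bb(-4)=480, V_bb(1)=-180, V_bb(4)=288.
Local minima occur where both diagonal entries positive: (0, -4), (0, 4). Count: 2.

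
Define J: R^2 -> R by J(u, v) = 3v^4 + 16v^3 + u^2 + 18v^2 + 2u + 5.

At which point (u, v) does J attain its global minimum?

(-1, -3)

J(u,v) separates as P(u) + Q(v) + 5, so its minimum is min P + min Q + 5.
P'(u) = 2u + 2 vanishes at u ∈ {-1}; Q'(v) = 12v(v + 1)(v + 3) vanishes at v ∈ {-3, -1, 0}.
Local minima of P (where P''>0): P(-1)=-1. Local minima of Q: Q(-3)=-27, Q(0)=0.
So the global minimum of J is P(-1) + Q(-3) + 5 = -1 − 27 + 5 = -23, attained at (-1, -3).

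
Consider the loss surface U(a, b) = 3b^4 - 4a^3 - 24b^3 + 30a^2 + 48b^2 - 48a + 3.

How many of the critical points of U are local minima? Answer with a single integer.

2

U separates as a function of a plus a function of b, so ∇U=0 decouples.
∂U/∂a = -12(a - 4)(a - 1) = 0 at a ∈ {1, 4}; ∂U/∂b = 12b(b - 4)(b - 2) = 0 at b ∈ {0, 2, 4}.
The Hessian is diagonal: diag(U_aa, U_bb). Second derivatives: U_aa(1)=36, U_aa(4)=-36; U_bb(0)=96, U_bb(2)=-48, U_bb(4)=96.
Local minima occur where both diagonal entries positive: (1, 0), (1, 4). Count: 2.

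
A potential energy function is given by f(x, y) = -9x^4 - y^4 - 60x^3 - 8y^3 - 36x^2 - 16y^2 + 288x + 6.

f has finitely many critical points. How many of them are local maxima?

f separates as a function of x plus a function of y, so ∇f=0 decouples.
∂f/∂x = -36(x - 1)(x + 2)(x + 4) = 0 at x ∈ {-4, -2, 1}; ∂f/∂y = -4y(y + 2)(y + 4) = 0 at y ∈ {-4, -2, 0}.
The Hessian is diagonal: diag(f_xx, f_yy). Second derivatives: f_xx(-4)=-360, f_xx(-2)=216, f_xx(1)=-540; f_yy(-4)=-32, f_yy(-2)=16, f_yy(0)=-32.
Local maxima occur where both diagonal entries negative: (-4, -4), (-4, 0), (1, -4), (1, 0). Count: 4.

4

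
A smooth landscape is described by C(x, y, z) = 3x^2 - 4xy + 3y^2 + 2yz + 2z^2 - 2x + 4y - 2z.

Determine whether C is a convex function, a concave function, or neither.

convex

C is quadratic, so its Hessian is the constant matrix H = [[6, -4, 0], [-4, 6, 2], [0, 2, 4]].
Leading principal minors: 6, 20, 56.
All positive ⇒ H ≻ 0 ⇒ convex.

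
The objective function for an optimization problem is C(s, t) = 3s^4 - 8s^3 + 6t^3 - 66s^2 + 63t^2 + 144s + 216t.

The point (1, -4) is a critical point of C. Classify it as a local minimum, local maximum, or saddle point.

local maximum

The mixed partial ∂²C/∂s∂t is 0, so the Hessian at any point is diag(C_ss, C_tt) = diag(12(3s^2 - 4s - 11), 18(2t + 7)).
At (1, -4): H = diag(-144, -18).
Both eigenvalues are negative, so H is negative definite: a local maximum.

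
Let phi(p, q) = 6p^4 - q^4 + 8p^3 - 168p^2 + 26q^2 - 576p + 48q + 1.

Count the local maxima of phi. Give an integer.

2

phi separates as a function of p plus a function of q, so ∇phi=0 decouples.
∂phi/∂p = 24(p - 4)(p + 2)(p + 3) = 0 at p ∈ {-3, -2, 4}; ∂phi/∂q = -4(q - 4)(q + 1)(q + 3) = 0 at q ∈ {-3, -1, 4}.
The Hessian is diagonal: diag(phi_pp, phi_qq). Second derivatives: phi_pp(-3)=168, phi_pp(-2)=-144, phi_pp(4)=1008; phi_qq(-3)=-56, phi_qq(-1)=40, phi_qq(4)=-140.
Local maxima occur where both diagonal entries negative: (-2, -3), (-2, 4). Count: 2.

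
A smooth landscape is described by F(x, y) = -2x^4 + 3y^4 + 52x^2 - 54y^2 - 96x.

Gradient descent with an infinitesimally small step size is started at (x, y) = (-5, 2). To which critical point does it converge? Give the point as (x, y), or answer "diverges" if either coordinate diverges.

diverges

F is separable, so gradient descent decouples: x follows -∂F/∂x, y follows -∂F/∂y.
∂F/∂x = -8(x - 3)(x - 1)(x + 4); at x=-5 this is 384, so x decreases.
∂F/∂y = 12y(y - 3)(y + 3); at y=2 this is -120, so y increases.
The x-coordinate has no critical point in that direction and runs off to infinity.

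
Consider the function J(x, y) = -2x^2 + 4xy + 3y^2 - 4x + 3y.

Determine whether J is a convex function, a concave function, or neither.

J is quadratic, so its Hessian is the constant matrix H = [[-4, 4], [4, 6]].
det(H) = -40, tr(H) = 2.
det(H) < 0, so H is indefinite: neither convex nor concave.

neither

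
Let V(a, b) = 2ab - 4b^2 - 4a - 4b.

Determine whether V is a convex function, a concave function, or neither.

V is quadratic, so its Hessian is the constant matrix H = [[0, 2], [2, -8]].
det(H) = -4, tr(H) = -8.
det(H) < 0, so H is indefinite: neither convex nor concave.

neither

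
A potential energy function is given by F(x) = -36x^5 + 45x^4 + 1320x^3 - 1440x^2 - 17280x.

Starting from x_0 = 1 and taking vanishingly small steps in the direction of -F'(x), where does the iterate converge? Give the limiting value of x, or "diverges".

3

F'(x) = -180(x - 4)(x - 3)(x + 2)(x + 4), so F'(1) = -16200.
Gradient descent moves in the -F' direction, i.e. x is increasing.
The nearest critical point in that direction is x = 3, where F'' = 6300 > 0 (a local minimum). The iterate converges there.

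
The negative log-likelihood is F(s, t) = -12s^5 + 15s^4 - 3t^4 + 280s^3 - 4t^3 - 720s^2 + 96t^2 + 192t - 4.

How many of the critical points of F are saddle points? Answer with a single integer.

6

F separates as a function of s plus a function of t, so ∇F=0 decouples.
∂F/∂s = -60s(s - 3)(s - 2)(s + 4) = 0 at s ∈ {-4, 0, 2, 3}; ∂F/∂t = -12(t - 4)(t + 1)(t + 4) = 0 at t ∈ {-4, -1, 4}.
The Hessian is diagonal: diag(F_ss, F_tt). Second derivatives: F_ss(-4)=10080, F_ss(0)=-1440, F_ss(2)=720, F_ss(3)=-1260; F_tt(-4)=-288, F_tt(-1)=180, F_tt(4)=-480.
Saddle points occur where the two diagonal entries have opposite signs: (-4, -4), (-4, 4), (0, -1), (2, -4), (2, 4), (3, -1). Count: 6.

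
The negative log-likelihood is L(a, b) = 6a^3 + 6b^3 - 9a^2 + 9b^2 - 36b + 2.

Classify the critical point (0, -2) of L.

The mixed partial ∂²L/∂a∂b is 0, so the Hessian at any point is diag(L_aa, L_bb) = diag(18(2a - 1), 18(2b + 1)).
At (0, -2): H = diag(-18, -54).
Both eigenvalues are negative, so H is negative definite: a local maximum.

local maximum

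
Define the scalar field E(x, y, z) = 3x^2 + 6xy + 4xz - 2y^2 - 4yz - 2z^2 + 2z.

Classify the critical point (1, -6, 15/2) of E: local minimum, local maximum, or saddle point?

The Hessian is constant: H = [[6, 6, 4], [6, -4, -4], [4, -4, -4]].
Leading principal minors: Δ₁ = 6, Δ₂ = -60, Δ₃ = 16.
The minors fit neither the all-positive nor the alternating-sign pattern, so H is indefinite: a saddle point.

saddle point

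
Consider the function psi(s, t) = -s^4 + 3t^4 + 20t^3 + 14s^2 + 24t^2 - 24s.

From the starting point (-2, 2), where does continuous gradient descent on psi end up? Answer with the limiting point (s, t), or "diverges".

psi is separable, so gradient descent decouples: s follows -∂psi/∂s, t follows -∂psi/∂t.
∂psi/∂s = -4(s - 2)(s - 1)(s + 3); at s=-2 this is -48, so s increases.
∂psi/∂t = 12t(t + 1)(t + 4); at t=2 this is 432, so t decreases.
s converges to its nearest critical value 1 (a local min of the s-part); t converges to 0. The iterate converges to (1, 0).

(1, 0)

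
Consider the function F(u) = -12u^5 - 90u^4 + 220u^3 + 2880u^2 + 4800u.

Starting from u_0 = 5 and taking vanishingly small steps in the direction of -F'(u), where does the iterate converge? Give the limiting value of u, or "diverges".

F'(u) = -60(u - 4)(u + 1)(u + 4)(u + 5), so F'(5) = -32400.
Gradient descent moves in the -F' direction, i.e. u is increasing.
There is no critical point above u=5, and F' keeps the same sign, so the iterate runs off to +∞.

diverges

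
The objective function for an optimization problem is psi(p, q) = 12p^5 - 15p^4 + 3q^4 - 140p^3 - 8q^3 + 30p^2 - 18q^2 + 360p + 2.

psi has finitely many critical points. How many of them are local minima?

psi separates as a function of p plus a function of q, so ∇psi=0 decouples.
∂psi/∂p = 60(p - 3)(p - 1)(p + 1)(p + 2) = 0 at p ∈ {-2, -1, 1, 3}; ∂psi/∂q = 12q(q - 3)(q + 1) = 0 at q ∈ {-1, 0, 3}.
The Hessian is diagonal: diag(psi_pp, psi_qq). Second derivatives: psi_pp(-2)=-900, psi_pp(-1)=480, psi_pp(1)=-720, psi_pp(3)=2400; psi_qq(-1)=48, psi_qq(0)=-36, psi_qq(3)=144.
Local minima occur where both diagonal entries positive: (-1, -1), (-1, 3), (3, -1), (3, 3). Count: 4.

4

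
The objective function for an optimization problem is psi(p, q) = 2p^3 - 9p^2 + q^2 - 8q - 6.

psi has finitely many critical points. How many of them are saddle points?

psi separates as a function of p plus a function of q, so ∇psi=0 decouples.
∂psi/∂p = 6p(p - 3) = 0 at p ∈ {0, 3}; ∂psi/∂q = 2(q - 4) = 0 at q ∈ {4}.
The Hessian is diagonal: diag(psi_pp, psi_qq). Second derivatives: psi_pp(0)=-18, psi_pp(3)=18; psi_qq(4)=2.
Saddle points occur where the two diagonal entries have opposite signs: (0, 4). Count: 1.

1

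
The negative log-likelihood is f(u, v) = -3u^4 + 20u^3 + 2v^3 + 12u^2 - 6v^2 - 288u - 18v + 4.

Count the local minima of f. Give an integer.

f separates as a function of u plus a function of v, so ∇f=0 decouples.
∂f/∂u = -12(u - 4)(u - 3)(u + 2) = 0 at u ∈ {-2, 3, 4}; ∂f/∂v = 6(v - 3)(v + 1) = 0 at v ∈ {-1, 3}.
The Hessian is diagonal: diag(f_uu, f_vv). Second derivatives: f_uu(-2)=-360, f_uu(3)=60, f_uu(4)=-72; f_vv(-1)=-24, f_vv(3)=24.
Local minima occur where both diagonal entries positive: (3, 3). Count: 1.

1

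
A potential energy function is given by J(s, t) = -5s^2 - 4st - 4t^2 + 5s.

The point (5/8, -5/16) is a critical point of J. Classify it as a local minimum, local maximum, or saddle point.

The Hessian of J is constant: H = [[-10, -4], [-4, -8]].
det(H) = (-10)·(-8) − (-4)² = 64.
det(H) > 0 and tr(H) = -18 < 0, so H is negative definite and the point is a local maximum.

local maximum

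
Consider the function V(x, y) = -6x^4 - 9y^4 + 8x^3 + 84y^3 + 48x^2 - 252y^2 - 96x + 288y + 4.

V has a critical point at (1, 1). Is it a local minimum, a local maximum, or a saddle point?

The mixed partial ∂²V/∂x∂y is 0, so the Hessian at any point is diag(V_xx, V_yy) = diag(24(-3x^2 + 2x + 4), 36(-3y^2 + 14y - 14)).
At (1, 1): H = diag(72, -108).
The eigenvalues have opposite signs, so H is indefinite: a saddle point.

saddle point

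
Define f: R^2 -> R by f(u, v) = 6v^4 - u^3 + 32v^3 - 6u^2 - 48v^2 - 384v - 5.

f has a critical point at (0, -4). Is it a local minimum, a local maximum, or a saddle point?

saddle point

The mixed partial ∂²f/∂u∂v is 0, so the Hessian at any point is diag(f_uu, f_vv) = diag(-6(u + 2), 24(3v^2 + 8v - 4)).
At (0, -4): H = diag(-12, 288).
The eigenvalues have opposite signs, so H is indefinite: a saddle point.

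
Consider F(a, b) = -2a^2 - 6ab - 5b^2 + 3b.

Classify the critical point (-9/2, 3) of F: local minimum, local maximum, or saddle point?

local maximum

The Hessian of F is constant: H = [[-4, -6], [-6, -10]].
det(H) = (-4)·(-10) − (-6)² = 4.
det(H) > 0 and tr(H) = -14 < 0, so H is negative definite and the point is a local maximum.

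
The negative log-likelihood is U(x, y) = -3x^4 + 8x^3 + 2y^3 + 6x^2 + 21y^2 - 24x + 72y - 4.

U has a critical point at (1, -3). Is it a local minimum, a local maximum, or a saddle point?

local minimum

The mixed partial ∂²U/∂x∂y is 0, so the Hessian at any point is diag(U_xx, U_yy) = diag(12(-3x^2 + 4x + 1), 6(2y + 7)).
At (1, -3): H = diag(24, 6).
Both eigenvalues are positive, so H is positive definite: a local minimum.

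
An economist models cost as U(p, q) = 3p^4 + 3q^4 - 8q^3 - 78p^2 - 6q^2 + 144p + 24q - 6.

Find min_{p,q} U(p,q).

U(p,q) separates as A(p) + B(q) − 6, so its minimum is min A + min B − 6.
A'(p) = 12(p - 3)(p - 1)(p + 4) vanishes at p ∈ {-4, 1, 3}; B'(q) = 12(q - 2)(q - 1)(q + 1) vanishes at q ∈ {-1, 1, 2}.
Local minima of A (where A''>0): A(-4)=-1056, A(3)=-27. Local minima of B: B(-1)=-19, B(2)=8.
So the global minimum of U is A(-4) + B(-1) − 6 = -1056 − 19 − 6 = -1081, attained at (-4, -1).

-1081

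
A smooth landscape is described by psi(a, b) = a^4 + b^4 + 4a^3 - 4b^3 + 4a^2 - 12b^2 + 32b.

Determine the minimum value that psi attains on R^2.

-64

psi(a,b) separates as P(a) + Q(b), so its minimum is min P + min Q.
P'(a) = 4a(a + 1)(a + 2) vanishes at a ∈ {-2, -1, 0}; Q'(b) = 4(b - 4)(b - 1)(b + 2) vanishes at b ∈ {-2, 1, 4}.
Local minima of P (where P''>0): P(-2)=0, P(0)=0. Local minima of Q: Q(-2)=-64, Q(4)=-64.
So the global minimum of psi is P(-2) + Q(-2) = 0 − 64 = -64, attained at (-2, -2).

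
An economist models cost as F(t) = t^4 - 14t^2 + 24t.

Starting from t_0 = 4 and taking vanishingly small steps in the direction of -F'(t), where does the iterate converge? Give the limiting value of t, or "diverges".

2

F'(t) = 4(t - 2)(t - 1)(t + 3), so F'(4) = 168.
Gradient descent moves in the -F' direction, i.e. t is decreasing.
The nearest critical point in that direction is t = 2, where F'' = 20 > 0 (a local minimum). The iterate converges there.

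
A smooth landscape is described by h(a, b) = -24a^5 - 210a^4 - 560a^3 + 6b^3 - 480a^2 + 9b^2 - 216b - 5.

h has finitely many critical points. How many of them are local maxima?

h separates as a function of a plus a function of b, so ∇h=0 decouples.
∂h/∂a = -120a(a + 1)(a + 2)(a + 4) = 0 at a ∈ {-4, -2, -1, 0}; ∂h/∂b = 18(b - 3)(b + 4) = 0 at b ∈ {-4, 3}.
The Hessian is diagonal: diag(h_aa, h_bb). Second derivatives: h_aa(-4)=2880, h_aa(-2)=-480, h_aa(-1)=360, h_aa(0)=-960; h_bb(-4)=-126, h_bb(3)=126.
Local maxima occur where both diagonal entries negative: (-2, -4), (0, -4). Count: 2.

2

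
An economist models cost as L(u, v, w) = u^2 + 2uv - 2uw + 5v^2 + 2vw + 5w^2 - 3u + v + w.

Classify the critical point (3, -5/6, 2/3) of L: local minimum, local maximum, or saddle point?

local minimum

The Hessian is constant: H = [[2, 2, -2], [2, 10, 2], [-2, 2, 10]].
Leading principal minors: Δ₁ = 2, Δ₂ = 16, Δ₃ = 96.
All leading minors are positive, so H is positive definite: a local minimum.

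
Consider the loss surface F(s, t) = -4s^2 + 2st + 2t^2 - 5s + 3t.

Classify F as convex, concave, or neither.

F is quadratic, so its Hessian is the constant matrix H = [[-8, 2], [2, 4]].
det(H) = -36, tr(H) = -4.
det(H) < 0, so H is indefinite: neither convex nor concave.

neither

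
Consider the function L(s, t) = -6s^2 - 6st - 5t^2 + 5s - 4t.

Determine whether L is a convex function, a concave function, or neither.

concave

L is quadratic, so its Hessian is the constant matrix H = [[-12, -6], [-6, -10]].
det(H) = 84, tr(H) = -22.
det(H) > 0 and tr(H) < 0, so H is negative definite everywhere: concave.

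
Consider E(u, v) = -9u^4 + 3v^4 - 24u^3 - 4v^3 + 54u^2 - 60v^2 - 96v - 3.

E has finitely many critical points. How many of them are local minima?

E separates as a function of u plus a function of v, so ∇E=0 decouples.
∂E/∂u = -36u(u - 1)(u + 3) = 0 at u ∈ {-3, 0, 1}; ∂E/∂v = 12(v - 4)(v + 1)(v + 2) = 0 at v ∈ {-2, -1, 4}.
The Hessian is diagonal: diag(E_uu, E_vv). Second derivatives: E_uu(-3)=-432, E_uu(0)=108, E_uu(1)=-144; E_vv(-2)=72, E_vv(-1)=-60, E_vv(4)=360.
Local minima occur where both diagonal entries positive: (0, -2), (0, 4). Count: 2.

2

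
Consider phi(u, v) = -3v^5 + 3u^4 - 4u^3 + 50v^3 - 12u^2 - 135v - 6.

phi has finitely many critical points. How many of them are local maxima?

phi separates as a function of u plus a function of v, so ∇phi=0 decouples.
∂phi/∂u = 12u(u - 2)(u + 1) = 0 at u ∈ {-1, 0, 2}; ∂phi/∂v = -15(v - 3)(v - 1)(v + 1)(v + 3) = 0 at v ∈ {-3, -1, 1, 3}.
The Hessian is diagonal: diag(phi_uu, phi_vv). Second derivatives: phi_uu(-1)=36, phi_uu(0)=-24, phi_uu(2)=72; phi_vv(-3)=720, phi_vv(-1)=-240, phi_vv(1)=240, phi_vv(3)=-720.
Local maxima occur where both diagonal entries negative: (0, -1), (0, 3). Count: 2.

2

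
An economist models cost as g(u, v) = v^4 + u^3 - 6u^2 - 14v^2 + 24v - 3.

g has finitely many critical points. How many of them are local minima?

g separates as a function of u plus a function of v, so ∇g=0 decouples.
∂g/∂u = 3u(u - 4) = 0 at u ∈ {0, 4}; ∂g/∂v = 4(v - 2)(v - 1)(v + 3) = 0 at v ∈ {-3, 1, 2}.
The Hessian is diagonal: diag(g_uu, g_vv). Second derivatives: g_uu(0)=-12, g_uu(4)=12; g_vv(-3)=80, g_vv(1)=-16, g_vv(2)=20.
Local minima occur where both diagonal entries positive: (4, -3), (4, 2). Count: 2.

2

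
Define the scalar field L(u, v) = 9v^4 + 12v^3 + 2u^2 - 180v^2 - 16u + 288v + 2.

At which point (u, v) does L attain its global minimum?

(4, -4)

L(u,v) separates as P(u) + Q(v) + 2, so its minimum is min P + min Q + 2.
P'(u) = 4u - 16 vanishes at u ∈ {4}; Q'(v) = 36(v - 2)(v - 1)(v + 4) vanishes at v ∈ {-4, 1, 2}.
Local minima of P (where P''>0): P(4)=-32. Local minima of Q: Q(-4)=-2496, Q(2)=96.
So the global minimum of L is P(4) + Q(-4) + 2 = -32 − 2496 + 2 = -2526, attained at (4, -4).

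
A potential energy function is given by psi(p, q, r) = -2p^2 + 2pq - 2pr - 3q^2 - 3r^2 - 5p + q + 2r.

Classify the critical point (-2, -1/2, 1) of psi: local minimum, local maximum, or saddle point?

local maximum

The Hessian is constant: H = [[-4, 2, -2], [2, -6, 0], [-2, 0, -6]].
Leading principal minors: Δ₁ = -4, Δ₂ = 20, Δ₃ = -96.
The minors alternate sign starting negative (−, +, −), so H is negative definite: a local maximum.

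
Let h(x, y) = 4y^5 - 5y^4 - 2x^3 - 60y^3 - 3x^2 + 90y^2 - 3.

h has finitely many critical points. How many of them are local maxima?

h separates as a function of x plus a function of y, so ∇h=0 decouples.
∂h/∂x = -6x(x + 1) = 0 at x ∈ {-1, 0}; ∂h/∂y = 20y(y - 3)(y - 1)(y + 3) = 0 at y ∈ {-3, 0, 1, 3}.
The Hessian is diagonal: diag(h_xx, h_yy). Second derivatives: h_xx(-1)=6, h_xx(0)=-6; h_yy(-3)=-1440, h_yy(0)=180, h_yy(1)=-160, h_yy(3)=720.
Local maxima occur where both diagonal entries negative: (0, -3), (0, 1). Count: 2.

2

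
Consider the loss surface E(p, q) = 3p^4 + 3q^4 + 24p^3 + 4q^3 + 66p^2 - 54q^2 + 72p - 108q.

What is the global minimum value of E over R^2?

-486

E(p,q) separates as A(p) + B(q), so its minimum is min A + min B.
A'(p) = 12(p + 1)(p + 2)(p + 3) vanishes at p ∈ {-3, -2, -1}; B'(q) = 12(q - 3)(q + 1)(q + 3) vanishes at q ∈ {-3, -1, 3}.
Local minima of A (where A''>0): A(-3)=-27, A(-1)=-27. Local minima of B: B(-3)=-27, B(3)=-459.
So the global minimum of E is A(-3) + B(3) = -27 − 459 = -486, attained at (-3, 3).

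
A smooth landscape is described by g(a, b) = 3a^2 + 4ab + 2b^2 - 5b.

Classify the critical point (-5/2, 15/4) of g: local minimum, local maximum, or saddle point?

The Hessian of g is constant: H = [[6, 4], [4, 4]].
det(H) = 6·4 − 4² = 8.
det(H) > 0 and tr(H) = 10 > 0, so H is positive definite and the point is a local minimum.

local minimum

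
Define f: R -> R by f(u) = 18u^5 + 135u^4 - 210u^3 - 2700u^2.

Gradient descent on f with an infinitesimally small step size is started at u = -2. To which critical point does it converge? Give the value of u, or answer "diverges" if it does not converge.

f'(u) = 90u(u - 3)(u + 4)(u + 5), so f'(-2) = 5400.
Gradient descent moves in the -f' direction, i.e. u is decreasing.
The nearest critical point in that direction is u = -4, where f'' = 2520 > 0 (a local minimum). The iterate converges there.

-4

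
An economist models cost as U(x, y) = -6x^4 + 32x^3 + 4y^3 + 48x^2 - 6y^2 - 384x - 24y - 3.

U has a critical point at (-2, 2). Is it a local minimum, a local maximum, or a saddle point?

The mixed partial ∂²U/∂x∂y is 0, so the Hessian at any point is diag(U_xx, U_yy) = diag(24(-3x^2 + 8x + 4), 12(2y - 1)).
At (-2, 2): H = diag(-576, 36).
The eigenvalues have opposite signs, so H is indefinite: a saddle point.

saddle point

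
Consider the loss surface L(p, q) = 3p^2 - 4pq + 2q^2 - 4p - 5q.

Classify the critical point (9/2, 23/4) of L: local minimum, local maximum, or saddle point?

The Hessian of L is constant: H = [[6, -4], [-4, 4]].
det(H) = 6·4 − (-4)² = 8.
det(H) > 0 and tr(H) = 10 > 0, so H is positive definite and the point is a local minimum.

local minimum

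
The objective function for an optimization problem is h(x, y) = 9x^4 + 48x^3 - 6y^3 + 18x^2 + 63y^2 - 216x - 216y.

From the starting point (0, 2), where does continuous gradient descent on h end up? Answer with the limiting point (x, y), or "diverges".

(1, 3)

h is separable, so gradient descent decouples: x follows -∂h/∂x, y follows -∂h/∂y.
∂h/∂x = 36(x - 1)(x + 2)(x + 3); at x=0 this is -216, so x increases.
∂h/∂y = -18(y - 4)(y - 3); at y=2 this is -36, so y increases.
x converges to its nearest critical value 1 (a local min of the x-part); y converges to 3. The iterate converges to (1, 3).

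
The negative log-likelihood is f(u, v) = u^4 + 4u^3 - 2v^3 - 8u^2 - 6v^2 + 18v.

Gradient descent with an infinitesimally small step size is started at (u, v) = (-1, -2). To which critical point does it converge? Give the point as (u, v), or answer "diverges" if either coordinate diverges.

f is separable, so gradient descent decouples: u follows -∂f/∂u, v follows -∂f/∂v.
∂f/∂u = 4u(u - 1)(u + 4); at u=-1 this is 24, so u decreases.
∂f/∂v = -6(v - 1)(v + 3); at v=-2 this is 18, so v decreases.
u converges to its nearest critical value -4 (a local min of the u-part); v converges to -3. The iterate converges to (-4, -3).

(-4, -3)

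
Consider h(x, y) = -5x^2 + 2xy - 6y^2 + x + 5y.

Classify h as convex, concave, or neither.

concave

h is quadratic, so its Hessian is the constant matrix H = [[-10, 2], [2, -12]].
det(H) = 116, tr(H) = -22.
det(H) > 0 and tr(H) < 0, so H is negative definite everywhere: concave.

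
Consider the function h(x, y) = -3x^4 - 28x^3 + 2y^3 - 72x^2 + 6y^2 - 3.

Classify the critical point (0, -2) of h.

local maximum

The mixed partial ∂²h/∂x∂y is 0, so the Hessian at any point is diag(h_xx, h_yy) = diag(-12(3x^2 + 14x + 12), 12(y + 1)).
At (0, -2): H = diag(-144, -12).
Both eigenvalues are negative, so H is negative definite: a local maximum.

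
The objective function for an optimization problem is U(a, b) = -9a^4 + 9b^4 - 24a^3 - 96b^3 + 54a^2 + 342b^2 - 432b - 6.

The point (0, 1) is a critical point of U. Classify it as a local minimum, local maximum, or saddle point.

The mixed partial ∂²U/∂a∂b is 0, so the Hessian at any point is diag(U_aa, U_bb) = diag(36(-3a^2 - 4a + 3), 36(3b^2 - 16b + 19)).
At (0, 1): H = diag(108, 216).
Both eigenvalues are positive, so H is positive definite: a local minimum.

local minimum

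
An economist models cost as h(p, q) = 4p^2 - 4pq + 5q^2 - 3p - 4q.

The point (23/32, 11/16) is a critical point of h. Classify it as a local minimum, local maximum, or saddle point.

local minimum

The Hessian of h is constant: H = [[8, -4], [-4, 10]].
det(H) = 8·10 − (-4)² = 64.
det(H) > 0 and tr(H) = 18 > 0, so H is positive definite and the point is a local minimum.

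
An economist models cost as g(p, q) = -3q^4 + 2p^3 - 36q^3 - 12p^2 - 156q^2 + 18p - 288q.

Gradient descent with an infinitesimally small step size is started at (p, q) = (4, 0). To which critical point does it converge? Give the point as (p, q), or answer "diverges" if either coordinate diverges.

g is separable, so gradient descent decouples: p follows -∂g/∂p, q follows -∂g/∂q.
∂g/∂p = 6(p - 3)(p - 1); at p=4 this is 18, so p decreases.
∂g/∂q = -12(q + 2)(q + 3)(q + 4); at q=0 this is -288, so q increases.
The q-coordinate has no critical point in that direction and runs off to infinity.

diverges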